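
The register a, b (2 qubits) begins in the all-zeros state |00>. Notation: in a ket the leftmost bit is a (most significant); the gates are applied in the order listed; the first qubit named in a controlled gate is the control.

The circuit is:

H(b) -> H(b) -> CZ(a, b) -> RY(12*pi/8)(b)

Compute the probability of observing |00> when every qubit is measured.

The probability of measuring |00> is 1/2. Key observation: gates 1-2 undo each other exactly, leaving only the rest of the circuit to track.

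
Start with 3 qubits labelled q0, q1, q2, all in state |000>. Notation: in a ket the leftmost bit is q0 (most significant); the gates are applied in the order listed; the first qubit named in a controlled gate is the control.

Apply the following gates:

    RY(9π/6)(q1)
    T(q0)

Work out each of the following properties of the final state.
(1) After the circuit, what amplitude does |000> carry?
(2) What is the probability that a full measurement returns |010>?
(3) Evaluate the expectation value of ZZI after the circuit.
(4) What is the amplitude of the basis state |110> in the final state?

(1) |000> carries amplitude -sqrt(2)/2 in the final state.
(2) The probability of measuring |010> is 1/2.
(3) The expectation value of ZZI is 0.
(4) |110> carries amplitude 0 in the final state.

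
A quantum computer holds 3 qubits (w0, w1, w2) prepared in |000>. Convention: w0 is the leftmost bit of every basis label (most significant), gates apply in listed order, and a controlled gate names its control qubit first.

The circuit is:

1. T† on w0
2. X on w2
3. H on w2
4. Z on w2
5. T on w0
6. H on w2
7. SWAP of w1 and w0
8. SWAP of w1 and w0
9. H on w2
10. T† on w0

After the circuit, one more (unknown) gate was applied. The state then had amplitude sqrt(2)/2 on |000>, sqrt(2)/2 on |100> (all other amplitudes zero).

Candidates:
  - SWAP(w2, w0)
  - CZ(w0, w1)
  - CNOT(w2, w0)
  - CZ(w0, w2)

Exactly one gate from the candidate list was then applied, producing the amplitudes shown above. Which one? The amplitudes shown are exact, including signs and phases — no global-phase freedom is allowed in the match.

It was SWAP(w2, w0) that produced the state shown. Key observation: gates 5-10 undo each other exactly, leaving only the rest of the circuit to track.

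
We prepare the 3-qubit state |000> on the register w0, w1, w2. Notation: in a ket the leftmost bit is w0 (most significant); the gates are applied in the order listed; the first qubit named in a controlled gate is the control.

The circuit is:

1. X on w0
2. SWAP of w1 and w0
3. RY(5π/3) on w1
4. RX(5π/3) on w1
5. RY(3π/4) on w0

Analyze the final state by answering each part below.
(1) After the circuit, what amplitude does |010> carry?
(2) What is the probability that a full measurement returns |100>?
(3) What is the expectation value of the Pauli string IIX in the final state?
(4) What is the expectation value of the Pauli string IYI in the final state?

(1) The final state's coefficient on |010> equals (1 - I)*(1 + 2*I)*sqrt(2 - sqrt(2))/8.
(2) Outcome |100> occurs with probability 3*sqrt(2)/32 + 3/16.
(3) The observable IIX averages to 0.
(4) The observable IYI averages to -sqrt(3)/4.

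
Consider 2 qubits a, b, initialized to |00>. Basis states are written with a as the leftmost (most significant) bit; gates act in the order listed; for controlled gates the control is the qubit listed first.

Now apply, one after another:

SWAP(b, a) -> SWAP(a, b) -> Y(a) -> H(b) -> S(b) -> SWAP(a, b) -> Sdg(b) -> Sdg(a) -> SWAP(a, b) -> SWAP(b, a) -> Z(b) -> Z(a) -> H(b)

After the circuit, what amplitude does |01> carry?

The amplitude on |01> is 1/2.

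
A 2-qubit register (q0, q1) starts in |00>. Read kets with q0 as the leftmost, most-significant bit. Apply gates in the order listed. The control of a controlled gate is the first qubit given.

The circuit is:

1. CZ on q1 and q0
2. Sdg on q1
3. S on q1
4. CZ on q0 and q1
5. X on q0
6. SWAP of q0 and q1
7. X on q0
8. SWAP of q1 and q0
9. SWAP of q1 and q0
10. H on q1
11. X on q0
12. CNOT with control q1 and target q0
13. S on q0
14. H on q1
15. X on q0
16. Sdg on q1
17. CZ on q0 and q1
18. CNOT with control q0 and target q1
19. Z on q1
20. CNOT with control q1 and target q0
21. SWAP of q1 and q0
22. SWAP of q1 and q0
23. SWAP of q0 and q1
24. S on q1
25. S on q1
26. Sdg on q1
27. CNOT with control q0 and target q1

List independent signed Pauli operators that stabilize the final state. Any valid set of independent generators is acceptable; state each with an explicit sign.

The final state is stabilized by the group generated by +XI, -IY; other independent generating sets are equally valid. Key observation: steps 8-9 multiply out to the identity, so the circuit reduces to the remaining gates.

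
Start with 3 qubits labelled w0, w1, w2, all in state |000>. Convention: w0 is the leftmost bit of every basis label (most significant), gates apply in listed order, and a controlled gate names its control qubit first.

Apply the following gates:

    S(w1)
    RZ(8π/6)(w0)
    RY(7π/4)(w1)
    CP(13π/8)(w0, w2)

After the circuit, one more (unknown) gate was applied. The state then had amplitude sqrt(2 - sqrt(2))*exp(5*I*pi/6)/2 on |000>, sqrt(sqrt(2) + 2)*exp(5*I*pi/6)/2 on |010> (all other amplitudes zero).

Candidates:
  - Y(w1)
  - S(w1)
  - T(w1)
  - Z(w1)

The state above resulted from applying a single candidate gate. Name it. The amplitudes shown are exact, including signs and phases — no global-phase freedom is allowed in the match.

The unique candidate consistent with the amplitudes is Y(w1).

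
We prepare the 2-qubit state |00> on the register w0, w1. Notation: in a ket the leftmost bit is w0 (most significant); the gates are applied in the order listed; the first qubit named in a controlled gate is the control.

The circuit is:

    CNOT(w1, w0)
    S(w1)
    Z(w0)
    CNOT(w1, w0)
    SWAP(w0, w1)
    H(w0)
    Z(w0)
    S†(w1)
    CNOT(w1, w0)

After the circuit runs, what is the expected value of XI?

The expectation value of XI is -1.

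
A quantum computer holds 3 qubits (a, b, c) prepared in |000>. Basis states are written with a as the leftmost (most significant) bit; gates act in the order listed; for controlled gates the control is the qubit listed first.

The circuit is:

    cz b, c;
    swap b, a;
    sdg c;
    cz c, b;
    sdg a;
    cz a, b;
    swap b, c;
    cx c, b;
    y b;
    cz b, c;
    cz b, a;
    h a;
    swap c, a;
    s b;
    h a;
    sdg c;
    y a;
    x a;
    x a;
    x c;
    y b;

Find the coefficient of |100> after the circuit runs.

The final state's coefficient on |100> equals I/2.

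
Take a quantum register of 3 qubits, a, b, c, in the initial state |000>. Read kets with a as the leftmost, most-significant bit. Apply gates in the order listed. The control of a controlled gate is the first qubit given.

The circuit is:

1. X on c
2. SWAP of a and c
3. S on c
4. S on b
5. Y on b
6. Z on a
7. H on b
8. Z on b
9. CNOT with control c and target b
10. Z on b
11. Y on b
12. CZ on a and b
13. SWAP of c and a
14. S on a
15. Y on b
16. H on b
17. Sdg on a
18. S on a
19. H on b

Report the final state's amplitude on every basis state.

The resulting statevector has amplitude sqrt(2)*I/2 on |001>, sqrt(2)*I/2 on |011>, and 0 on every other basis state. Key observation: steps 16-19 multiply out to the identity, so the circuit reduces to the remaining gates.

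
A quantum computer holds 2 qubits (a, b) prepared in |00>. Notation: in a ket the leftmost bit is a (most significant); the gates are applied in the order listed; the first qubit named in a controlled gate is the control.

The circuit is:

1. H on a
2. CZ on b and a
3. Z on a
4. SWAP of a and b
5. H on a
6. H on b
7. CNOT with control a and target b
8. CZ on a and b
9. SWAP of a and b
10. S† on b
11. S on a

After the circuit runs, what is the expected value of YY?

The observable YY averages to -1.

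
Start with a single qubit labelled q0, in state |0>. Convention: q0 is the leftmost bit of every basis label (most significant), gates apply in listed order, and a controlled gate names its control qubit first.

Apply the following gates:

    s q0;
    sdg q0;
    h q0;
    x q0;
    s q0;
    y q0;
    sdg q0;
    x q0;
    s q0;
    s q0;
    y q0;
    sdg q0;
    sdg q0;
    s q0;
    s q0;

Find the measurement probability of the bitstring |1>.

The probability of measuring |1> is 1/2.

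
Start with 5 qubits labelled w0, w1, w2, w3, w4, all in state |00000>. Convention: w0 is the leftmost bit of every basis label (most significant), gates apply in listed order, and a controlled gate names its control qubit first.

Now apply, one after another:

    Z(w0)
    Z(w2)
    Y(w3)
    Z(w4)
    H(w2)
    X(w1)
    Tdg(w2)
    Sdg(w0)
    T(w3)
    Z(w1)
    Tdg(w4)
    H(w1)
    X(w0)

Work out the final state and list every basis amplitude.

The final amplitudes are -exp(3*I*pi/4)/2 on |10010>, -I/2 on |10110>, exp(3*I*pi/4)/2 on |11010>, I/2 on |11110>, and 0 on every other basis state.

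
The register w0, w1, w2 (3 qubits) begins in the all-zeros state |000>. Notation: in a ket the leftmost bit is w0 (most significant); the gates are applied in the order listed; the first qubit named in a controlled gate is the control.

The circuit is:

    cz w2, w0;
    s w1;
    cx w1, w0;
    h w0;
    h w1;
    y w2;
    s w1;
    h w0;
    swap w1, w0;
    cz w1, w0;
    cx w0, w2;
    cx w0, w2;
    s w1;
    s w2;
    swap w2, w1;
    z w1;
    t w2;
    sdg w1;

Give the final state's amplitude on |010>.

|010> carries amplitude -sqrt(2)*I/2 in the final state.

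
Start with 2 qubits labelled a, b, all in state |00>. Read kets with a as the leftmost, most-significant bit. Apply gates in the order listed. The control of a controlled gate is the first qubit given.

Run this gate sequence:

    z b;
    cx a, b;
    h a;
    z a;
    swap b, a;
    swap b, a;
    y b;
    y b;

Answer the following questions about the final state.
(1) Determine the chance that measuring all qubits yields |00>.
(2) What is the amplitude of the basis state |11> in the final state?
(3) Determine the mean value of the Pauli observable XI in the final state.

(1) The probability of measuring |00> is 1/2. Key observation: the block from step 5 through step 6 cancels to the identity and can be dropped.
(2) |11> carries amplitude 0 in the final state.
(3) The expectation value of XI is -1.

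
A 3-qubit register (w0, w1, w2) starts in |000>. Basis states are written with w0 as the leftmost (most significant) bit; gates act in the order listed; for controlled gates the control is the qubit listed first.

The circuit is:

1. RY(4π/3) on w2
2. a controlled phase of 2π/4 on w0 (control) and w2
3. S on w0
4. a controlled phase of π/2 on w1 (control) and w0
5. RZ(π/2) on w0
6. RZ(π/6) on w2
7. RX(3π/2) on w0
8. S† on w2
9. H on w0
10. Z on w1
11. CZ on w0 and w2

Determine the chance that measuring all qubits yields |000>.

A full measurement returns |000> with probability 1/8.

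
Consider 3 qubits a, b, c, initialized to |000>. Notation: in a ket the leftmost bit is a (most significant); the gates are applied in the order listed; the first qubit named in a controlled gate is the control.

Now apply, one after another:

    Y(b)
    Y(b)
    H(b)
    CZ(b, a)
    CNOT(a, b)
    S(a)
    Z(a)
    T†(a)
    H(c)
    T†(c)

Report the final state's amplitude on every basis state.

After the circuit, the state carries amplitude 1/2 on |000>, -exp(3*I*pi/4)/2 on |001>, 1/2 on |010>, -exp(3*I*pi/4)/2 on |011>, 0 on |100>, 0 on |101>, 0 on |110>, 0 on |111>.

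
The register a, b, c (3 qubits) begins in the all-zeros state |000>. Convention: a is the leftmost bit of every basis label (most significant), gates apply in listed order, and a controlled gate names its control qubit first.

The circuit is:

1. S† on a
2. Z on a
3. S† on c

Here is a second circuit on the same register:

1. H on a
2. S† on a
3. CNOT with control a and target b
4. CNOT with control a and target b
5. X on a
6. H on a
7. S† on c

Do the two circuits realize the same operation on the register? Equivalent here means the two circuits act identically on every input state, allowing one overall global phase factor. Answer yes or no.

No, they are not equivalent — no single phase factor reconciles the two unitaries.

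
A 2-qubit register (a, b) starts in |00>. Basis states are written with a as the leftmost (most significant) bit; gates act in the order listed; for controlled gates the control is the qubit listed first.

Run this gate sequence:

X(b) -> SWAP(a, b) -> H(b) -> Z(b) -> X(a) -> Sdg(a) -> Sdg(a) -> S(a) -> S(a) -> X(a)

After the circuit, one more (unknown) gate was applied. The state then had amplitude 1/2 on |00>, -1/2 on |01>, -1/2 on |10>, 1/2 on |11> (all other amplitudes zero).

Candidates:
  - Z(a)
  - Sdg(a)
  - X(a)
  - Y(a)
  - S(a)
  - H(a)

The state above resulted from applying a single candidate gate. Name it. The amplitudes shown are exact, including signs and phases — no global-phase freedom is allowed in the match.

The applied gate was H(a).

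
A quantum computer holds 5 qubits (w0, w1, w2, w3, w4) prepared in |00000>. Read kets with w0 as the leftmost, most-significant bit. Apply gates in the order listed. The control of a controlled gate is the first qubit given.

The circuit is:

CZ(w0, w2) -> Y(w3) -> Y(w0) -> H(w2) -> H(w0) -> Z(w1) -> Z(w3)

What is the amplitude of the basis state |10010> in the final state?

The amplitude on |10010> is -1/2.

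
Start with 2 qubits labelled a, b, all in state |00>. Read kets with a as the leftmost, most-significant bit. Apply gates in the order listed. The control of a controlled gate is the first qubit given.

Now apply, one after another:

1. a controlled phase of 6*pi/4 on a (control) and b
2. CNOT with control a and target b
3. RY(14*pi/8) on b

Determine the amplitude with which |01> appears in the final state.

The amplitude on |01> is sqrt(2 - sqrt(2))/2.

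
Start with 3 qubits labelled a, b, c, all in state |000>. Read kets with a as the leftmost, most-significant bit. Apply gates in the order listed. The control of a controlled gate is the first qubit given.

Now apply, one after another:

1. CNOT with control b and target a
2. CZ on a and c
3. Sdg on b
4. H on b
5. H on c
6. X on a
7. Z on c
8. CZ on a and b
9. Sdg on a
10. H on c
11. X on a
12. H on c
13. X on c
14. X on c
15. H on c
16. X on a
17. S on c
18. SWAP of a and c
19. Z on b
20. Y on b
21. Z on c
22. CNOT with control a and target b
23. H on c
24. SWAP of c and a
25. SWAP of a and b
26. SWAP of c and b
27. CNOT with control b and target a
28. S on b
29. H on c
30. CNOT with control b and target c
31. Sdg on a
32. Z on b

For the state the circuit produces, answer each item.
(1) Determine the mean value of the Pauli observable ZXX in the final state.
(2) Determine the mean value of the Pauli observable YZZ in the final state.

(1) In the final state, ZXX has expectation 0.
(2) The observable YZZ averages to -1.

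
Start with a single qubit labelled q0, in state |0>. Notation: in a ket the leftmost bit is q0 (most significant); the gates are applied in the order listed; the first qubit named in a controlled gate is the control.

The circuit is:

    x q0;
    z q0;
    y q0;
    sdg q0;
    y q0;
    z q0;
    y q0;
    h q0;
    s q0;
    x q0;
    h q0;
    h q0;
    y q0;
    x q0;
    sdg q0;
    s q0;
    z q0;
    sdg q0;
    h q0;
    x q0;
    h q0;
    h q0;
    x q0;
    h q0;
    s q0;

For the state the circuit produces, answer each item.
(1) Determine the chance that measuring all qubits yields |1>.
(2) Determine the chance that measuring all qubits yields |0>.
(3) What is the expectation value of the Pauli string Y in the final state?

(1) A full measurement returns |1> with probability 1/2. Key observation: the block from step 19 through step 24 cancels to the identity and can be dropped.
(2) The probability of measuring |0> is 1/2.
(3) The expectation value of Y is -1.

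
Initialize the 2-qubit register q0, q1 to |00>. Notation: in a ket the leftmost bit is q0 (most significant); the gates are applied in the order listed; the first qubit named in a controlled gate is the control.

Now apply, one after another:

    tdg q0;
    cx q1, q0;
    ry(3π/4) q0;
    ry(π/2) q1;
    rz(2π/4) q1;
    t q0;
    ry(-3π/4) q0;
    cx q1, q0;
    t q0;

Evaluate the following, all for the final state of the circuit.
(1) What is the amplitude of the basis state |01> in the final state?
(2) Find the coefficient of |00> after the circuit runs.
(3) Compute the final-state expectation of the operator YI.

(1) The amplitude on |01> is -exp(I*pi/4)/4 + I/4.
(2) The final state's coefficient on |00> equals 1/4 + sqrt(2)/4 - sqrt(2)*exp(3*I*pi/4)/4 + exp(3*I*pi/4)/4.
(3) The expectation value of YI is -1/4 + sqrt(2)/4.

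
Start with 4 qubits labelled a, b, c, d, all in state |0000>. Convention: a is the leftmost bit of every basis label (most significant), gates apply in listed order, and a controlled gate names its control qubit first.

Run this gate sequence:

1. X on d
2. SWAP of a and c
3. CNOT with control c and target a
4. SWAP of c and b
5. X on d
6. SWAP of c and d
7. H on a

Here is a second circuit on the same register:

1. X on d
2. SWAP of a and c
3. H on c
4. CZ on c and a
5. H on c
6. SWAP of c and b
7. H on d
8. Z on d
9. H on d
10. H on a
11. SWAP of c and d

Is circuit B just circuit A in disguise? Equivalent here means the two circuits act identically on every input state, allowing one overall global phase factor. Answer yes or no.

No: there is an input state on which the two circuits produce genuinely different outputs (not merely differing by a phase).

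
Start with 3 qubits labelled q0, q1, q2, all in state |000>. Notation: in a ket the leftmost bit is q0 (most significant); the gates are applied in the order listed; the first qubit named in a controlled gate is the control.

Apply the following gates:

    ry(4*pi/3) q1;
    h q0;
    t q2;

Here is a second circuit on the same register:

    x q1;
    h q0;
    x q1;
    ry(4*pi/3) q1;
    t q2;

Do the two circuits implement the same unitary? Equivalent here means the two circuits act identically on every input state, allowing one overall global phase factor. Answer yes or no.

Yes — the two circuits implement the same unitary up to a global phase.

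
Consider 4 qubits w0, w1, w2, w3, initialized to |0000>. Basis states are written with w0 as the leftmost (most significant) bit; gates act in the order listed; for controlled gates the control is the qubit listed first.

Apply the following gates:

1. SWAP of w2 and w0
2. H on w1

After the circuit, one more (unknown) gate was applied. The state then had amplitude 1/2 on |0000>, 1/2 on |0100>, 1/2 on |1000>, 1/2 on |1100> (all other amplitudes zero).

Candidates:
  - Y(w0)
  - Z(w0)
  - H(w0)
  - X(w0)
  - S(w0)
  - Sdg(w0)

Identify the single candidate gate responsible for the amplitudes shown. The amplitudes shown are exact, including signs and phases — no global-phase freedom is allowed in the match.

It was H(w0) that produced the state shown.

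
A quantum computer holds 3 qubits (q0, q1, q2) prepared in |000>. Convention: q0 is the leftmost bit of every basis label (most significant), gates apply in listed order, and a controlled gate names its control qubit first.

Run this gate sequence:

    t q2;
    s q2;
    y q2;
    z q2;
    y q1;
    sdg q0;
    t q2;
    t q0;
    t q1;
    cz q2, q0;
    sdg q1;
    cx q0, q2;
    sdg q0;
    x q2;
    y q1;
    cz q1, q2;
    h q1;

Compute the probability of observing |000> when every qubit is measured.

A full measurement returns |000> with probability 1/2.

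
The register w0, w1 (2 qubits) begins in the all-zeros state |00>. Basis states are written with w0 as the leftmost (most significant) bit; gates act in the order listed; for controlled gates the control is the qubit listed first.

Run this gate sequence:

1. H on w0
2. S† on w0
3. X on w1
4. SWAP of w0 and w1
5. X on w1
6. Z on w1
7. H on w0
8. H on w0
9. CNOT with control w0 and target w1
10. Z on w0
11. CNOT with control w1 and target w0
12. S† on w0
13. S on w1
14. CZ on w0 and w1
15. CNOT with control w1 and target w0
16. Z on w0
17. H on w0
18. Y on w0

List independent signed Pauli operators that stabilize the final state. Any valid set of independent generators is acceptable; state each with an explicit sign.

The final state is stabilized by the group generated by +XI, -IY; other independent generating sets are equally valid.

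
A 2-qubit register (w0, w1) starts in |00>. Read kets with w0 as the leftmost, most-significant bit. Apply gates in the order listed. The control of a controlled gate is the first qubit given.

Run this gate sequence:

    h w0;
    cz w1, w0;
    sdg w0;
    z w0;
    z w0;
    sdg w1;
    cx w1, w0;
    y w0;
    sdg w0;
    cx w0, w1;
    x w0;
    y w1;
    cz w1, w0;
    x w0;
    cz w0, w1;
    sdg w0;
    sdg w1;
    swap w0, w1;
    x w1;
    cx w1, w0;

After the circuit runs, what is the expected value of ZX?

The observable ZX averages to -1.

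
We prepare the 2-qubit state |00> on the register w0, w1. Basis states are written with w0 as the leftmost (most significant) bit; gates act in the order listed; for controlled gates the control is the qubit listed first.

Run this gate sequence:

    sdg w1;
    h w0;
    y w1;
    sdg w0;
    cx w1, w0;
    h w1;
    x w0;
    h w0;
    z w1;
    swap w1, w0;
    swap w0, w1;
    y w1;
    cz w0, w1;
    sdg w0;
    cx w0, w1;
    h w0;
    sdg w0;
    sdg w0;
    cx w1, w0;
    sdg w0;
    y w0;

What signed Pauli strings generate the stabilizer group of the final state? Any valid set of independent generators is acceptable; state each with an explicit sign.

The final state is stabilized by the group generated by +IX, -ZI; other independent generating sets are equally valid.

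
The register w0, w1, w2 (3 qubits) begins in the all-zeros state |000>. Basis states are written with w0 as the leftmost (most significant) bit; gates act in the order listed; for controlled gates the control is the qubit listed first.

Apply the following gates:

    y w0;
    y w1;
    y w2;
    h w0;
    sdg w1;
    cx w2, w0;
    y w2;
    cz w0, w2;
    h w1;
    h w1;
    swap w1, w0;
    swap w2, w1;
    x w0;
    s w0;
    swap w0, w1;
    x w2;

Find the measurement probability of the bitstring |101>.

Outcome |101> occurs with probability 0. Key observation: gates 9-10 undo each other exactly, leaving only the rest of the circuit to track.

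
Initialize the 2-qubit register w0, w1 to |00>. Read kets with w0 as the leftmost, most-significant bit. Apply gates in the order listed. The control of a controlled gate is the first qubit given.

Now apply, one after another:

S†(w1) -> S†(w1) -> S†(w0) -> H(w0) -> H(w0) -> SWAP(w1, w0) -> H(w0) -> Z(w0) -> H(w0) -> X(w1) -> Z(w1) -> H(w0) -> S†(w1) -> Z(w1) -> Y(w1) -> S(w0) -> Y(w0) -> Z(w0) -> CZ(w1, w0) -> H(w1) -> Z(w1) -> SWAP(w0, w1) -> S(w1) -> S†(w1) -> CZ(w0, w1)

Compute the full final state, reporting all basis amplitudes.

The resulting statevector has amplitude 1/2 on |00>, I/2 on |01>, -1/2 on |10>, I/2 on |11>.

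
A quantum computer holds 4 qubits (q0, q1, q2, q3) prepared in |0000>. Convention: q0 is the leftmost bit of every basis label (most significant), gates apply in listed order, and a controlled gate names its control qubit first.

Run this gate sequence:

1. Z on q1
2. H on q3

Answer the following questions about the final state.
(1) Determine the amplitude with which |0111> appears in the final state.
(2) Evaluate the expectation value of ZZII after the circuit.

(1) The amplitude on |0111> is 0.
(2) The observable ZZII averages to 1.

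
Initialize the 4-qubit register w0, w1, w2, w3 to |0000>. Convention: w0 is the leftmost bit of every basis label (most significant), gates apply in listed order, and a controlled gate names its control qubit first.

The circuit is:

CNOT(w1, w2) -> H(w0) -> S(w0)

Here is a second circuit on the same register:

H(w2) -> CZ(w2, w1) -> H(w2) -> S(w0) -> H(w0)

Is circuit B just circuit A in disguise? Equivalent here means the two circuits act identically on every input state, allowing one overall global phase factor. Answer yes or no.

No: there is an input state on which the two circuits produce genuinely different outputs (not merely differing by a phase).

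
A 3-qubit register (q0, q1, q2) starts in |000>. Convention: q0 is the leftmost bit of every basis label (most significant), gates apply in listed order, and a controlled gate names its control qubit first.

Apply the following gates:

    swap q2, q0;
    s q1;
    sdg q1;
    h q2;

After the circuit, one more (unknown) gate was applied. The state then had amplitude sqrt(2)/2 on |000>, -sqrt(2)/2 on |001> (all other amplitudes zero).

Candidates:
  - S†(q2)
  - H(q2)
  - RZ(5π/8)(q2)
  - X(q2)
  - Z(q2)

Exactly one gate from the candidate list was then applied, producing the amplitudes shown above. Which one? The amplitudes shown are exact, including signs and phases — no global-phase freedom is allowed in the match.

The unique candidate consistent with the amplitudes is Z(q2).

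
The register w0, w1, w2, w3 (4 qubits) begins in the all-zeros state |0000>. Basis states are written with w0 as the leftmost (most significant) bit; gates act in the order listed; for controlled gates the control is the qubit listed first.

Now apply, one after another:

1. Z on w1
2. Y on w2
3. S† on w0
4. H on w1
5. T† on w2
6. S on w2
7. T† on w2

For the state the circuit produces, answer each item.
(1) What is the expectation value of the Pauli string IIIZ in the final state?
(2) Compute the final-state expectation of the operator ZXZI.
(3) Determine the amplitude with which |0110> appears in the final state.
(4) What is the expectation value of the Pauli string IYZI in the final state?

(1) In the final state, IIIZ has expectation 1.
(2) The expectation value of ZXZI is -1.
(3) The amplitude on |0110> is sqrt(2)*I/2.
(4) The observable IYZI averages to 0.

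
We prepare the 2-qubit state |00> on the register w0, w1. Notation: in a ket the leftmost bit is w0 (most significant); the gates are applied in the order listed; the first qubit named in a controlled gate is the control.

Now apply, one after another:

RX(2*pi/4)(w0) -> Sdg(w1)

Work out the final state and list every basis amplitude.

The resulting statevector has amplitude sqrt(2)/2 on |00>, 0 on |01>, -sqrt(2)*I/2 on |10>, 0 on |11>.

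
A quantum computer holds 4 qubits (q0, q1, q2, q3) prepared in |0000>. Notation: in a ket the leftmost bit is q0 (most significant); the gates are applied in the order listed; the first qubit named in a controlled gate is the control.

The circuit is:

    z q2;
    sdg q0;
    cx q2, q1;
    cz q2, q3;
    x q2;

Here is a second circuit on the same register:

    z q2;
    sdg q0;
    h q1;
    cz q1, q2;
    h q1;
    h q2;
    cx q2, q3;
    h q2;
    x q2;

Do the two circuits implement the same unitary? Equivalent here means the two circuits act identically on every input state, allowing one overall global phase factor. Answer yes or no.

No — the two circuits implement different unitaries, even allowing a global phase.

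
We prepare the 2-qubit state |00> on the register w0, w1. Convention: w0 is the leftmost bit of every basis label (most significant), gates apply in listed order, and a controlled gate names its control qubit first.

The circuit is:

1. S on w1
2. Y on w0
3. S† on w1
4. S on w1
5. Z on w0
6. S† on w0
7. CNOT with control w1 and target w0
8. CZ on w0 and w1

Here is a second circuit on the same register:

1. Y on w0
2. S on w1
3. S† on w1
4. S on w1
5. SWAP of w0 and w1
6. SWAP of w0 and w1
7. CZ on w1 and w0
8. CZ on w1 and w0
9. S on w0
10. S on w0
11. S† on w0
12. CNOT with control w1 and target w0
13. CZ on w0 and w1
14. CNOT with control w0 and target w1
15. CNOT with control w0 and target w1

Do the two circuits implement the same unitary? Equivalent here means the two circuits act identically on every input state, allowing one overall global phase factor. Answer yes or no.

Yes — the two circuits implement the same unitary up to a global phase.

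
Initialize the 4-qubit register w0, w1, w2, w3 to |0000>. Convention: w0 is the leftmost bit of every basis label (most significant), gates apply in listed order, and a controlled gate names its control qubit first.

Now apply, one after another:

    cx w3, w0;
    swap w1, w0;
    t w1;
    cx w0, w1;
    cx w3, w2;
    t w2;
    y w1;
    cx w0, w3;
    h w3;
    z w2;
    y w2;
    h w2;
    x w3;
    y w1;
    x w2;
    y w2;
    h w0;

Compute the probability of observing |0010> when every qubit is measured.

Outcome |0010> occurs with probability 1/8.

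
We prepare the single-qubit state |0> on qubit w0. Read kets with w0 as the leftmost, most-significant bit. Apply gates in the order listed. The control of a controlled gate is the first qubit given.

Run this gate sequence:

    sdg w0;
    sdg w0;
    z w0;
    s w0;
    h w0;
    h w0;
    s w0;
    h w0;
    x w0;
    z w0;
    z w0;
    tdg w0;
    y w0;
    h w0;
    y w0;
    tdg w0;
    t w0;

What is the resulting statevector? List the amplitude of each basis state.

The resulting statevector has amplitude -1/2 + exp(3*I*pi/4)/2 on |0>, -1/2 - exp(3*I*pi/4)/2 on |1>.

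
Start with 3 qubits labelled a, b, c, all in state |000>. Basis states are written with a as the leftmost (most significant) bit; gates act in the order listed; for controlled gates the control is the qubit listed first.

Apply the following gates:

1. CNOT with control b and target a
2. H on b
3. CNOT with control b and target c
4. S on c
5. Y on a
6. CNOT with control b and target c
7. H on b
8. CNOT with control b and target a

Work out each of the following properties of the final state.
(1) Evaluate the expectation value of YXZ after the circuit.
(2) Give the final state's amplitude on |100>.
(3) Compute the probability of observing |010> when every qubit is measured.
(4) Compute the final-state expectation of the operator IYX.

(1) The expectation value of YXZ is 1.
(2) |100> carries amplitude -1/2 + I/2 in the final state.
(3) A full measurement returns |010> with probability 1/2.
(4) The expectation value of IYX is 0.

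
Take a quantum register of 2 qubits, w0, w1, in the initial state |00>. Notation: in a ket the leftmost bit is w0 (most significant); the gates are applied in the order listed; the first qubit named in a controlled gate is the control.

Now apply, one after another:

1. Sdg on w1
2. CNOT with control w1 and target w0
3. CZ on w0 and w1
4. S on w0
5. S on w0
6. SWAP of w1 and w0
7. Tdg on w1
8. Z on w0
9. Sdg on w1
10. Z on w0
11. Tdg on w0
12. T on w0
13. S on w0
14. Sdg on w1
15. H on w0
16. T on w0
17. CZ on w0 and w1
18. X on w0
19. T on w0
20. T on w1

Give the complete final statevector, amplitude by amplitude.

The final amplitudes are sqrt(2)*exp(I*pi/4)/2 on |00>, 0 on |01>, sqrt(2)*exp(I*pi/4)/2 on |10>, 0 on |11>.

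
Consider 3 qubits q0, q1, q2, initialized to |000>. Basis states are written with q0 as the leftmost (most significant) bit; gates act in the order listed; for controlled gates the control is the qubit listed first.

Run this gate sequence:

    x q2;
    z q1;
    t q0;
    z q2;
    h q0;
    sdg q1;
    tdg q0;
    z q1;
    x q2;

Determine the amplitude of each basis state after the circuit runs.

The final amplitudes are -sqrt(2)/2 on |000>, sqrt(2)*exp(3*I*pi/4)/2 on |100>, and 0 on every other basis state.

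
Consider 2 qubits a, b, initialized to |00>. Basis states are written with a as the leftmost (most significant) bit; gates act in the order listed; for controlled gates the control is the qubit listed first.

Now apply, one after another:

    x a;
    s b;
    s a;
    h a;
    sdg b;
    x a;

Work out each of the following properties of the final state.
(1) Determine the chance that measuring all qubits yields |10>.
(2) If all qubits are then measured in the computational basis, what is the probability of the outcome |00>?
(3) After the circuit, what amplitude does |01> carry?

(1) The probability of measuring |10> is 1/2.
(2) The probability of measuring |00> is 1/2.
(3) The amplitude on |01> is 0.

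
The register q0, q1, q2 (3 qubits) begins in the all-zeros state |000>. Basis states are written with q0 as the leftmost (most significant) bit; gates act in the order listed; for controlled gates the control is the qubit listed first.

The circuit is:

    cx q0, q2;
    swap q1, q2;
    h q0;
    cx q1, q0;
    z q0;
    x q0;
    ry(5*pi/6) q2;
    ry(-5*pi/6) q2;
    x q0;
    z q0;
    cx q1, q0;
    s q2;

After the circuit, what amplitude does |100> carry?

The amplitude on |100> is sqrt(2)/2. Key observation: steps 4-11 multiply out to the identity, so the circuit reduces to the remaining gates.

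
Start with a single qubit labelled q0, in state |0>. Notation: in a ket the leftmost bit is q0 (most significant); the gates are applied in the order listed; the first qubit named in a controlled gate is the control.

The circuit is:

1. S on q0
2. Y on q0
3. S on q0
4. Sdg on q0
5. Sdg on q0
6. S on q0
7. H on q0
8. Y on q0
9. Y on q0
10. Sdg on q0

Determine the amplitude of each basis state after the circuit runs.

After the circuit, the state carries amplitude sqrt(2)*I/2 on |0>, -sqrt(2)/2 on |1>.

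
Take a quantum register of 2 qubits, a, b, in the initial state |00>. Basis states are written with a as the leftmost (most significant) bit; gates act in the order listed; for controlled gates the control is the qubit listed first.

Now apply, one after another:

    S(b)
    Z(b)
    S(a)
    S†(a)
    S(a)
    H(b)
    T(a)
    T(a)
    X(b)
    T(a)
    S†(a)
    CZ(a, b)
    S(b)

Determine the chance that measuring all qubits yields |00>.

Outcome |00> occurs with probability 1/2.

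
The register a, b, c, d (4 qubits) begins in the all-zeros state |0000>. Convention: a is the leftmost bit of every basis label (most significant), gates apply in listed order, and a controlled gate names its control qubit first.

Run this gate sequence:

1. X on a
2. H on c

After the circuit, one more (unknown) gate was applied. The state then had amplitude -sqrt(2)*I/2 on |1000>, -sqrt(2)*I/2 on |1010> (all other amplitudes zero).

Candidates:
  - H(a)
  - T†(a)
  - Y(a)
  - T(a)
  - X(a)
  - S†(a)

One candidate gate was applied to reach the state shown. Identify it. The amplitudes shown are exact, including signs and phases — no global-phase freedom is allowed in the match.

The applied gate was S†(a).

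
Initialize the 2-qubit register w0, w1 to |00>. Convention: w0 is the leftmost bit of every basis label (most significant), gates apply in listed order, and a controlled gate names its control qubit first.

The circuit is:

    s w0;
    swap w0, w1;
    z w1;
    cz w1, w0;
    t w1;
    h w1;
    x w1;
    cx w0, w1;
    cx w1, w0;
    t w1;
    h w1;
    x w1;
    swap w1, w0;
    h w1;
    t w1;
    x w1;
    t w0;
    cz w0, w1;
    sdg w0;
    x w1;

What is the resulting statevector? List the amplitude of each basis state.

The resulting statevector has amplitude sqrt(2)*(1 - exp(I*pi/4))/4 on |00>, sqrt(2)*(exp(I*pi/4) + I)/4 on |01>, sqrt(2)*(-1 + exp(3*I*pi/4))/4 on |10>, sqrt(2)*(1 - exp(I*pi/4))/4 on |11>.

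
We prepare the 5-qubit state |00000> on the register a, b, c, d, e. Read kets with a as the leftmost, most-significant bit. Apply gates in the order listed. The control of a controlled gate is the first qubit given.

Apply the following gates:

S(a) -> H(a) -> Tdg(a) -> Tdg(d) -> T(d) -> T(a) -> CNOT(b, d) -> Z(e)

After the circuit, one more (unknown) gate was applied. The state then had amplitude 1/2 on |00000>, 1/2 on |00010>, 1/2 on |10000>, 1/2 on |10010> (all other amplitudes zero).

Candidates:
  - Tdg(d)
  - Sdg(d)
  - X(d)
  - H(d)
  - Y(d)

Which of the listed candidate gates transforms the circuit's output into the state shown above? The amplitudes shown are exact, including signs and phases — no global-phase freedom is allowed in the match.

The unique candidate consistent with the amplitudes is H(d). Key observation: the block from step 3 through step 6 cancels to the identity and can be dropped.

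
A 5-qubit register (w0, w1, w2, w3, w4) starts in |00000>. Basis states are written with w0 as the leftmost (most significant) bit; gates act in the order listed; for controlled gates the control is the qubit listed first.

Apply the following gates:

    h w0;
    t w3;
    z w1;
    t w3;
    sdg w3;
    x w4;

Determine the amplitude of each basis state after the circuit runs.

After the circuit, the state carries amplitude sqrt(2)/2 on |00001>, sqrt(2)/2 on |10001>, and 0 on every other basis state.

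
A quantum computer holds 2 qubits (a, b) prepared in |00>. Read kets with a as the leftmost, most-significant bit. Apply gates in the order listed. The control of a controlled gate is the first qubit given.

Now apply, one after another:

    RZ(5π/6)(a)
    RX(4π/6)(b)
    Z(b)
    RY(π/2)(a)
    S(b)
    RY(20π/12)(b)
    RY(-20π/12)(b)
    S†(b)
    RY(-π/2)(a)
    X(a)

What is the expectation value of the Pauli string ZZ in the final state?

In the final state, ZZ has expectation 1/2.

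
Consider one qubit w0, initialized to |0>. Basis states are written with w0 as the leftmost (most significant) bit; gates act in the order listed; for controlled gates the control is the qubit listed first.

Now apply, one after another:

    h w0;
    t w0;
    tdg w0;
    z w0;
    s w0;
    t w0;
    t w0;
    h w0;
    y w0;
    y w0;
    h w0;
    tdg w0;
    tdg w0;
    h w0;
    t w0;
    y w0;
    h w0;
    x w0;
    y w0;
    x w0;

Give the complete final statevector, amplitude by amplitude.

After the circuit, the state carries amplitude sqrt(2)*(1 - I + sqrt(2)*I)/4 on |0>, sqrt(2)*(1 - I - exp(I*pi/4) - exp(3*I*pi/4))/4 on |1>. Key observation: steps 6-13 multiply out to the identity, so the circuit reduces to the remaining gates.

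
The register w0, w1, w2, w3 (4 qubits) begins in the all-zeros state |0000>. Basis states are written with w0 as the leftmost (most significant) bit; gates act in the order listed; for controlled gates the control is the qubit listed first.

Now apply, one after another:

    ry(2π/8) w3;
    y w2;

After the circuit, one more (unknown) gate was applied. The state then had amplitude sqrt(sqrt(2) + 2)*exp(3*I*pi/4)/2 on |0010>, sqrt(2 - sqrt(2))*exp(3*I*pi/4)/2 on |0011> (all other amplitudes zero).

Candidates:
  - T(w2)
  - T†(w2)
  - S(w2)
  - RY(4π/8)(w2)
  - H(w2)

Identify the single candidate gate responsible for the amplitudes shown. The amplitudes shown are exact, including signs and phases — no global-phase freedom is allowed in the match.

It was T(w2) that produced the state shown.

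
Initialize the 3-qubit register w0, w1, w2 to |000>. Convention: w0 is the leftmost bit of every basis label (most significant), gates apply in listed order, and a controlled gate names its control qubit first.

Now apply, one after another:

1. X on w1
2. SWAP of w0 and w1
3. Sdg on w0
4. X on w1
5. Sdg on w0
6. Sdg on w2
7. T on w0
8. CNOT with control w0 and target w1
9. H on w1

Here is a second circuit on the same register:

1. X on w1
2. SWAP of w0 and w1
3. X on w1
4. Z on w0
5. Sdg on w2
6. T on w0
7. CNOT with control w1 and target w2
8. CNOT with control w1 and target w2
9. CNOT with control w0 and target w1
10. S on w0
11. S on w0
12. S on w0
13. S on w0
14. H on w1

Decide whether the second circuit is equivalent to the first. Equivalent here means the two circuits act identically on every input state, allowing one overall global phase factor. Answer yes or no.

Yes: on every input state the two circuits agree up to one overall phase factor.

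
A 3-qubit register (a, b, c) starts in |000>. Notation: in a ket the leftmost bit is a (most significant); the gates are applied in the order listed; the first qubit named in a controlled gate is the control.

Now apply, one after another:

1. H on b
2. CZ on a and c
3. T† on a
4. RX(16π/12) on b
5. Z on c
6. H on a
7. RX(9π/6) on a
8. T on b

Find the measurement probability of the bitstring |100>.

The probability of measuring |100> is 1/4.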